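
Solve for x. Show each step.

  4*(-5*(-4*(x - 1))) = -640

Step 1. [4*(-5*(-4*(x - 1))) = -640] 4 out front; divide by 4. So div: -5*(-4*(x - 1)) = -160.
Step 2. [-5*(-4*(x - 1)) = -160] LHS = -5·(…); ÷-5 both sides. So div: -4*(x - 1) = 32.
Step 3. [-4*(x - 1) = 32] leading coefficient -4: divide by -4, so div: x - 1 = -8.
Step 4. [x - 1 = -8] the outer -1 inverts by adding 1. So sub: x = -7.

Answer: x ∈ {-7}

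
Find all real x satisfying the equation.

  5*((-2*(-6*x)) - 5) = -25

Step 1. [5*((-2*(-6*x)) - 5) = -25] leading coefficient 5: divide by 5. So div: (-2*(-6*x)) - 5 = -5.
Step 2. [(-2*(-6*x)) - 5 = -5] peel the -5: add 5 from each side ⇒ sub: -2*(-6*x) = 0.
Step 3. [-2*(-6*x) = 0] -2·(inner) — divide through by -2, so div: -6*x = 0.
Step 4. [-6*x = 0] divide by the outer -6, so div: x = 0.

Answer: x ∈ {0}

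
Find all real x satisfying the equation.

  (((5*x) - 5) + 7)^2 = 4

Step 1. [(((5*x) - 5) + 7)^2 = 4] √ both sides: 4 ≥ 0 gives two branches. So sqrt: ((5*x) - 5) + 7 = 2 or -2.
Step 2. [((5*x) - 5) + 7 = 2 or -2] peel the +7: subtract 7 from each side, so sub: (5*x) - 5 = -5 or -9.
Step 3. [(5*x) - 5 = -5 or -9] -5 is outermost — add 5 both sides ⇒ sub: 5*x = 0 or -4.
Step 4. [5*x = 0 or -4] leading coefficient 5: divide by 5. So div: x = 0 or -4/5.

Answer: x ∈ {-4/5, 0}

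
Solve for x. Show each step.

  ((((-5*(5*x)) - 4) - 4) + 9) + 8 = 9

Step 1. [((((-5*(5*x)) - 4) - 4) + 9) + 8 = 9] peel the +8: subtract 8 from each side ⇒ sub: (((-5*(5*x)) - 4) - 4) + 9 = 1.
Step 2. [(((-5*(5*x)) - 4) - 4) + 9 = 1] peel the +9: subtract 9 from each side. So sub: ((-5*(5*x)) - 4) - 4 = -8.
Step 3. [((-5*(5*x)) - 4) - 4 = -8] peel the -4: add 4 from each side. So sub: (-5*(5*x)) - 4 = -4.
Step 4. [(-5*(5*x)) - 4 = -4] add 4: x sits inside (… - 4). So sub: -5*(5*x) = 0.
Step 5. [-5*(5*x) = 0] leading coefficient -5: divide by -5 ⇒ div: 5*x = 0.
Step 6. [5*x = 0] 5·(inner) — divide through by 5, so div: x = 0.

Answer: x ∈ {0}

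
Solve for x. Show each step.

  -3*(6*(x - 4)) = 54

Step 1. [-3*(6*(x - 4)) = 54] -3·(inner) — divide through by -3 ⇒ div: 6*(x - 4) = -18.
Step 2. [6*(x - 4) = -18] leading coefficient 6: divide by 6. So div: x - 4 = -3.
Step 3. [x - 4 = -3] add 4: x sits inside (… - 4), so sub: x = 1.

Answer: x ∈ {1}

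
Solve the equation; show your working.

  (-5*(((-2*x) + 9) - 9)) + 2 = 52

Step 1. [(-5*(((-2*x) + 9) - 9)) + 2 = 52] 2 comes off first (subtract 2). So sub: -5*(((-2*x) + 9) - 9) = 50.
Step 2. [-5*(((-2*x) + 9) - 9) = 50] divide by the outer -5. So div: ((-2*x) + 9) - 9 = -10.
Step 3. [((-2*x) + 9) - 9 = -10] -9 is outermost — add 9 both sides, so sub: (-2*x) + 9 = -1.
Step 4. [(-2*x) + 9 = -1] subtract 9: x sits inside (… + 9). So sub: -2*x = -10.
Step 5. [-2*x = -10] -2 out front; divide by -2, so div: x = 5.

Answer: x ∈ {5}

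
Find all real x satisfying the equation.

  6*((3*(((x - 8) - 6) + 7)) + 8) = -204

Step 1. [6*((3*(((x - 8) - 6) + 7)) + 8) = -204] leading coefficient 6: divide by 6. So div: (3*(((x - 8) - 6) + 7)) + 8 = -34.
Step 2. [(3*(((x - 8) - 6) + 7)) + 8 = -34] 8 comes off first (subtract 8), so sub: 3*(((x - 8) - 6) + 7) = -42.
Step 3. [3*(((x - 8) - 6) + 7) = -42] LHS = 3·(…); ÷3 both sides, so div: ((x - 8) - 6) + 7 = -14.
Step 4. [((x - 8) - 6) + 7 = -14] the outer +7 inverts by subtracting 7. So sub: (x - 8) - 6 = -21.
Step 5. [(x - 8) - 6 = -21] the outer -6 inverts by adding 6 ⇒ sub: x - 8 = -15.
Step 6. [x - 8 = -15] 8 comes off first (add 8). So sub: x = -7.

Answer: x ∈ {-7}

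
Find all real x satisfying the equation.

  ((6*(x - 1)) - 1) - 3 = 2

Step 1. [((6*(x - 1)) - 1) - 3 = 2] 3 comes off first (add 3). So sub: (6*(x - 1)) - 1 = 5.
Step 2. [(6*(x - 1)) - 1 = 5] the outer -1 inverts by adding 1 ⇒ sub: 6*(x - 1) = 6.
Step 3. [6*(x - 1) = 6] LHS = 6·(…); ÷6 both sides, so div: x - 1 = 1.
Step 4. [x - 1 = 1] 1 comes off first (add 1), so sub: x = 2.

Answer: x ∈ {2}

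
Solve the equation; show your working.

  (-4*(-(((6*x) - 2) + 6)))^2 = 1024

Step 1. [(-4*(-(((6*x) - 2) + 6)))^2 = 1024] LHS squared, RHS 1024 ≥ 0: apply √ (±) ⇒ sqrt: -4*(-(((6*x) - 2) + 6)) = 32 or -32.
Step 2. [-4*(-(((6*x) - 2) + 6)) = 32 or -32] LHS = -4·(…); ÷-4 both sides. So div: -(((6*x) - 2) + 6) = -8 or 8.
Step 3. [-(((6*x) - 2) + 6) = -8 or 8] LHS negated; negate both sides. So neg: ((6*x) - 2) + 6 = 8 or -8.
Step 4. [((6*x) - 2) + 6 = 8 or -8] peel the +6: subtract 6 from each side. So sub: (6*x) - 2 = 2 or -14.
Step 5. [(6*x) - 2 = 2 or -14] add 2: x sits inside (… - 2), so sub: 6*x = 4 or -12.
Step 6. [6*x = 4 or -12] 6 out front; divide by 6, so div: x = 2/3 or -2.

Answer: x ∈ {-2, 2/3}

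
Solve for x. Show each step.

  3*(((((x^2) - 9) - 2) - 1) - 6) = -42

Step 1. [3*(((((x^2) - 9) - 2) - 1) - 6) = -42] leading coefficient 3: divide by 3. So div: ((((x^2) - 9) - 2) - 1) - 6 = -14.
Step 2. [((((x^2) - 9) - 2) - 1) - 6 = -14] peel the -6: add 6 from each side. So sub: (((x^2) - 9) - 2) - 1 = -8.
Step 3. [(((x^2) - 9) - 2) - 1 = -8] 1 comes off first (add 1), so sub: ((x^2) - 9) - 2 = -7.
Step 4. [((x^2) - 9) - 2 = -7] the outer -2 inverts by adding 2. So sub: (x^2) - 9 = -5.
Step 5. [(x^2) - 9 = -5] -9 is outermost — add 9 both sides ⇒ sub: x^2 = 4.
Step 6. [x^2 = 4] √ both sides: 4 ≥ 0 gives two branches, so sqrt: x = 2 or -2.

Answer: x ∈ {-2, 2}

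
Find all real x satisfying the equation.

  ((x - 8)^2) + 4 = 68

Step 1. [((x - 8)^2) + 4 = 68] subtract 4: x sits inside (… + 4), so sub: (x - 8)^2 = 64.
Step 2. [(x - 8)^2 = 64] LHS squared, RHS 64 ≥ 0: apply √ (±) ⇒ sqrt: x - 8 = 8 or -8.
Step 3. [x - 8 = 8 or -8] the outer -8 inverts by adding 8 ⇒ sub: x = 16 or 0.

Answer: x ∈ {0, 16}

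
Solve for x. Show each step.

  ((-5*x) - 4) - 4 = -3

Step 1. [((-5*x) - 4) - 4 = -3] -4 is outermost — add 4 both sides, so sub: (-5*x) - 4 = 1.
Step 2. [(-5*x) - 4 = 1] add 4: x sits inside (… - 4). So sub: -5*x = 5.
Step 3. [-5*x = 5] -5·(inner) — divide through by -5. So div: x = -1.

Answer: x ∈ {-1}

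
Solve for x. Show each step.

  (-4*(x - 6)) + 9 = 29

Step 1. [(-4*(x - 6)) + 9 = 29] 9 comes off first (subtract 9) ⇒ sub: -4*(x - 6) = 20.
Step 2. [-4*(x - 6) = 20] -4·(inner) — divide through by -4 ⇒ div: x - 6 = -5.
Step 3. [x - 6 = -5] peel the -6: add 6 from each side, so sub: x = 1.

Answer: x ∈ {1}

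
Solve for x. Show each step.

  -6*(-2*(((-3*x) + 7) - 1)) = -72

Step 1. [-6*(-2*(((-3*x) + 7) - 1)) = -72] leading coefficient -6: divide by -6 ⇒ div: -2*(((-3*x) + 7) - 1) = 12.
Step 2. [-2*(((-3*x) + 7) - 1) = 12] -2·(inner) — divide through by -2, so div: ((-3*x) + 7) - 1 = -6.
Step 3. [((-3*x) + 7) - 1 = -6] 1 comes off first (add 1). So sub: (-3*x) + 7 = -5.
Step 4. [(-3*x) + 7 = -5] 7 comes off first (subtract 7) ⇒ sub: -3*x = -12.
Step 5. [-3*x = -12] -3·(inner) — divide through by -3. So div: x = 4.

Answer: x ∈ {4}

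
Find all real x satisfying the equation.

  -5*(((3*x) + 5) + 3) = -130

Step 1. [-5*(((3*x) + 5) + 3) = -130] LHS = -5·(…); ÷-5 both sides. So div: ((3*x) + 5) + 3 = 26.
Step 2. [((3*x) + 5) + 3 = 26] subtract 3: x sits inside (… + 3). So sub: (3*x) + 5 = 23.
Step 3. [(3*x) + 5 = 23] subtract 5: x sits inside (… + 5) ⇒ sub: 3*x = 18.
Step 4. [3*x = 18] LHS = 3·(…); ÷3 both sides, so div: x = 6.

Answer: x ∈ {6}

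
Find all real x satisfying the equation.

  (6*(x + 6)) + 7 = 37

Step 1. [(6*(x + 6)) + 7 = 37] peel the +7: subtract 7 from each side. So sub: 6*(x + 6) = 30.
Step 2. [6*(x + 6) = 30] 6 out front; divide by 6. So div: x + 6 = 5.
Step 3. [x + 6 = 5] the outer +6 inverts by subtracting 6 ⇒ sub: x = -1.

Answer: x ∈ {-1}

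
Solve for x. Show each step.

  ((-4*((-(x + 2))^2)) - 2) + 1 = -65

Step 1. [((-4*((-(x + 2))^2)) - 2) + 1 = -65] peel the +1: subtract 1 from each side. So sub: (-4*((-(x + 2))^2)) - 2 = -66.
Step 2. [(-4*((-(x + 2))^2)) - 2 = -66] peel the -2: add 2 from each side, so sub: -4*((-(x + 2))^2) = -64.
Step 3. [-4*((-(x + 2))^2) = -64] -4·(inner) — divide through by -4, so div: (-(x + 2))^2 = 16.
Step 4. [(-(x + 2))^2 = 16] √ both sides: 16 ≥ 0 gives two branches. So sqrt: -(x + 2) = 4 or -4.
Step 5. [-(x + 2) = 4 or -4] leading − — multiply by −1. So neg: x + 2 = -4 or 4.
Step 6. [x + 2 = -4 or 4] 2 comes off first (subtract 2) ⇒ sub: x = -6 or 2.

Answer: x ∈ {-6, 2}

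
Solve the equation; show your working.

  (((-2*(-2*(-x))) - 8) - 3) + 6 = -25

Step 1. [(((-2*(-2*(-x))) - 8) - 3) + 6 = -25] subtract 6: x sits inside (… + 6) ⇒ sub: ((-2*(-2*(-x))) - 8) - 3 = -31.
Step 2. [((-2*(-2*(-x))) - 8) - 3 = -31] 3 comes off first (add 3), so sub: (-2*(-2*(-x))) - 8 = -28.
Step 3. [(-2*(-2*(-x))) - 8 = -28] -2 | LHS and -2 | -28: pull -2 out, so factor: (-2*(-x)) + 4 = 14.
Step 4. [(-2*(-x)) + 4 = 14] -2 | LHS and -2 | 14: pull -2 out. So factor: (-x) - 2 = -7.
Step 5. [(-x) - 2 = -7] 2 comes off first (add 2), so sub: -x = -5.
Step 6. [-x = -5] LHS negated; negate both sides, so neg: x = 5.

Answer: x ∈ {5}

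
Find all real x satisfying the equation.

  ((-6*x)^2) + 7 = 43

Step 1. [((-6*x)^2) + 7 = 43] 7 comes off first (subtract 7), so sub: (-6*x)^2 = 36.
Step 2. [(-6*x)^2 = 36] LHS squared, RHS 36 ≥ 0: apply √ (±) ⇒ sqrt: -6*x = 6 or -6.
Step 3. [-6*x = 6 or -6] LHS = -6·(…); ÷-6 both sides. So div: x = -1 or 1.

Answer: x ∈ {-1, 1}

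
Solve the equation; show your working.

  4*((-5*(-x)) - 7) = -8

Step 1. [4*((-5*(-x)) - 7) = -8] divide by the outer 4. So div: (-5*(-x)) - 7 = -2.
Step 2. [(-5*(-x)) - 7 = -2] add 7: x sits inside (… - 7). So sub: -5*(-x) = 5.
Step 3. [-5*(-x) = 5] -5·(inner) — divide through by -5. So div: -x = -1.
Step 4. [-x = -1] flip signs both sides ⇒ neg: x = 1.

Answer: x ∈ {1}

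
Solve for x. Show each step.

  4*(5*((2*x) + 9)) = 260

Step 1. [4*(5*((2*x) + 9)) = 260] 4·(inner) — divide through by 4, so div: 5*((2*x) + 9) = 65.
Step 2. [5*((2*x) + 9) = 65] 5·(inner) — divide through by 5. So div: (2*x) + 9 = 13.
Step 3. [(2*x) + 9 = 13] subtract 9: x sits inside (… + 9). So sub: 2*x = 4.
Step 4. [2*x = 4] 2·(inner) — divide through by 2 ⇒ div: x = 2.

Answer: x ∈ {2}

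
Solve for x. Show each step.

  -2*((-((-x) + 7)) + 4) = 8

Step 1. [-2*((-((-x) + 7)) + 4) = 8] LHS = -2·(…); ÷-2 both sides. So div: (-((-x) + 7)) + 4 = -4.
Step 2. [(-((-x) + 7)) + 4 = -4] peel the +4: subtract 4 from each side. So sub: -((-x) + 7) = -8.
Step 3. [-((-x) + 7) = -8] LHS negated; negate both sides, so neg: (-x) + 7 = 8.
Step 4. [(-x) + 7 = 8] +7 is outermost — subtract 7 both sides ⇒ sub: -x = 1.
Step 5. [-x = 1] flip signs both sides ⇒ neg: x = -1.

Answer: x ∈ {-1}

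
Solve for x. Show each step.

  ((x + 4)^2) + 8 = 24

Step 1. [((x + 4)^2) + 8 = 24] the outer +8 inverts by subtracting 8, so sub: (x + 4)^2 = 16.
Step 2. [(x + 4)^2 = 16] 16 ≥ 0, LHS is (·)² — take ±√ ⇒ sqrt: x + 4 = 4 or -4.
Step 3. [x + 4 = 4 or -4] subtract 4: x sits inside (… + 4) ⇒ sub: x = 0 or -8.

Answer: x ∈ {-8, 0}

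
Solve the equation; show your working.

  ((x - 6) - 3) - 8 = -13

Step 1. [((x - 6) - 3) - 8 = -13] 8 comes off first (add 8), so sub: (x - 6) - 3 = -5.
Step 2. [(x - 6) - 3 = -5] peel the -3: add 3 from each side ⇒ sub: x - 6 = -2.
Step 3. [x - 6 = -2] the outer -6 inverts by adding 6 ⇒ sub: x = 4.

Answer: x ∈ {4}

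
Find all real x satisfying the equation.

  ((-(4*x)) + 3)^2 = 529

Step 1. [((-(4*x)) + 3)^2 = 529] 529 ≥ 0, LHS is (·)² — take ±√ ⇒ sqrt: (-(4*x)) + 3 = 23 or -23.
Step 2. [(-(4*x)) + 3 = 23 or -23] the outer +3 inverts by subtracting 3 ⇒ sub: -(4*x) = 20 or -26.
Step 3. [-(4*x) = 20 or -26] LHS negated; negate both sides. So neg: 4*x = -20 or 26.
Step 4. [4*x = -20 or 26] 4 out front; divide by 4 ⇒ div: x = -5 or 13/2.

Answer: x ∈ {-5, 13/2}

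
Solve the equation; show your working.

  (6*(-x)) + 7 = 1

Step 1. [(6*(-x)) + 7 = 1] 7 comes off first (subtract 7), so sub: 6*(-x) = -6.
Step 2. [6*(-x) = -6] divide by the outer 6, so div: -x = -1.
Step 3. [-x = -1] flip signs both sides, so neg: x = 1.

Answer: x ∈ {1}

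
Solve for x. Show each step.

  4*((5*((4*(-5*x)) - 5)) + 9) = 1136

Step 1. [4*((5*((4*(-5*x)) - 5)) + 9) = 1136] divide by the outer 4 ⇒ div: (5*((4*(-5*x)) - 5)) + 9 = 284.
Step 2. [(5*((4*(-5*x)) - 5)) + 9 = 284] subtract 9: x sits inside (… + 9), so sub: 5*((4*(-5*x)) - 5) = 275.
Step 3. [5*((4*(-5*x)) - 5) = 275] LHS = 5·(…); ÷5 both sides ⇒ div: (4*(-5*x)) - 5 = 55.
Step 4. [(4*(-5*x)) - 5 = 55] add 5: x sits inside (… - 5) ⇒ sub: 4*(-5*x) = 60.
Step 5. [4*(-5*x) = 60] divide by the outer 4 ⇒ div: -5*x = 15.
Step 6. [-5*x = 15] leading coefficient -5: divide by -5, so div: x = -3.

Answer: x ∈ {-3}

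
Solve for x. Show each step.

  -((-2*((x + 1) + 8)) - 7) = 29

Step 1. [-((-2*((x + 1) + 8)) - 7) = 29] leading − — multiply by −1 ⇒ neg: (-2*((x + 1) + 8)) - 7 = -29.
Step 2. [(-2*((x + 1) + 8)) - 7 = -29] -7 is outermost — add 7 both sides ⇒ sub: -2*((x + 1) + 8) = -22.
Step 3. [-2*((x + 1) + 8) = -22] -2 out front; divide by -2. So div: (x + 1) + 8 = 11.
Step 4. [(x + 1) + 8 = 11] subtract 8: x sits inside (… + 8), so sub: x + 1 = 3.
Step 5. [x + 1 = 3] peel the +1: subtract 1 from each side ⇒ sub: x = 2.

Answer: x ∈ {2}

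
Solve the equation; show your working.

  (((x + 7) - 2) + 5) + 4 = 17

Step 1. [(((x + 7) - 2) + 5) + 4 = 17] +4 is outermost — subtract 4 both sides ⇒ sub: ((x + 7) - 2) + 5 = 13.
Step 2. [((x + 7) - 2) + 5 = 13] +5 is outermost — subtract 5 both sides ⇒ sub: (x + 7) - 2 = 8.
Step 3. [(x + 7) - 2 = 8] add 2: x sits inside (… - 2), so sub: x + 7 = 10.
Step 4. [x + 7 = 10] subtract 7: x sits inside (… + 7), so sub: x = 3.

Answer: x ∈ {3}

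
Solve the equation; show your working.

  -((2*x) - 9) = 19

Step 1. [-((2*x) - 9) = 19] LHS negated; negate both sides, so neg: (2*x) - 9 = -19.
Step 2. [(2*x) - 9 = -19] add 9: x sits inside (… - 9). So sub: 2*x = -10.
Step 3. [2*x = -10] 2·(inner) — divide through by 2. So div: x = -5.

Answer: x ∈ {-5}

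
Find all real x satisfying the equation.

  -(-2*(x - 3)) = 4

Step 1. [-(-2*(x - 3)) = 4] flip signs both sides ⇒ neg: -2*(x - 3) = -4.
Step 2. [-2*(x - 3) = -4] -2·(inner) — divide through by -2, so div: x - 3 = 2.
Step 3. [x - 3 = 2] add 3: x sits inside (… - 3) ⇒ sub: x = 5.

Answer: x ∈ {5}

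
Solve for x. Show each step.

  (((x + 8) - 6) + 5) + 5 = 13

Step 1. [(((x + 8) - 6) + 5) + 5 = 13] peel the +5: subtract 5 from each side ⇒ sub: ((x + 8) - 6) + 5 = 8.
Step 2. [((x + 8) - 6) + 5 = 8] 5 comes off first (subtract 5), so sub: (x + 8) - 6 = 3.
Step 3. [(x + 8) - 6 = 3] -6 is outermost — add 6 both sides ⇒ sub: x + 8 = 9.
Step 4. [x + 8 = 9] peel the +8: subtract 8 from each side ⇒ sub: x = 1.

Answer: x ∈ {1}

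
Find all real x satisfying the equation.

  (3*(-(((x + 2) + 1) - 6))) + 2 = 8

Step 1. [(3*(-(((x + 2) + 1) - 6))) + 2 = 8] 2 comes off first (subtract 2), so sub: 3*(-(((x + 2) + 1) - 6)) = 6.
Step 2. [3*(-(((x + 2) + 1) - 6)) = 6] 3 out front; divide by 3 ⇒ div: -(((x + 2) + 1) - 6) = 2.
Step 3. [-(((x + 2) + 1) - 6) = 2] leading − — multiply by −1. So neg: ((x + 2) + 1) - 6 = -2.
Step 4. [((x + 2) + 1) - 6 = -2] 6 comes off first (add 6). So sub: (x + 2) + 1 = 4.
Step 5. [(x + 2) + 1 = 4] the outer +1 inverts by subtracting 1. So sub: x + 2 = 3.
Step 6. [x + 2 = 3] the outer +2 inverts by subtracting 2. So sub: x = 1.

Answer: x ∈ {1}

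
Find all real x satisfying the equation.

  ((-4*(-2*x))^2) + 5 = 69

Step 1. [((-4*(-2*x))^2) + 5 = 69] the outer +5 inverts by subtracting 5. So sub: (-4*(-2*x))^2 = 64.
Step 2. [(-4*(-2*x))^2 = 64] √ both sides: 64 ≥ 0 gives two branches. So sqrt: -4*(-2*x) = 8 or -8.
Step 3. [-4*(-2*x) = 8 or -8] divide by the outer -4, so div: -2*x = -2 or 2.
Step 4. [-2*x = -2 or 2] leading coefficient -2: divide by -2. So div: x = 1 or -1.

Answer: x ∈ {-1, 1}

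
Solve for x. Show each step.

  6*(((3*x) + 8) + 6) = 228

Step 1. [6*(((3*x) + 8) + 6) = 228] leading coefficient 6: divide by 6 ⇒ div: ((3*x) + 8) + 6 = 38.
Step 2. [((3*x) + 8) + 6 = 38] subtract 6: x sits inside (… + 6), so sub: (3*x) + 8 = 32.
Step 3. [(3*x) + 8 = 32] peel the +8: subtract 8 from each side, so sub: 3*x = 24.
Step 4. [3*x = 24] divide by the outer 3, so div: x = 8.

Answer: x ∈ {8}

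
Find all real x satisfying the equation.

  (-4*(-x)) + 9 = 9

Step 1. [(-4*(-x)) + 9 = 9] subtract 9: x sits inside (… + 9) ⇒ sub: -4*(-x) = 0.
Step 2. [-4*(-x) = 0] -4·(inner) — divide through by -4, so div: -x = 0.
Step 3. [-x = 0] leading − — multiply by −1 ⇒ neg: x = 0.

Answer: x ∈ {0}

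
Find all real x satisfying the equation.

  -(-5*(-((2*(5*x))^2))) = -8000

Step 1. [-(-5*(-((2*(5*x))^2))) = -8000] leading − — multiply by −1 ⇒ neg: -5*(-((2*(5*x))^2)) = 8000.
Step 2. [-5*(-((2*(5*x))^2)) = 8000] LHS = -5·(…); ÷-5 both sides. So div: -((2*(5*x))^2) = -1600.
Step 3. [-((2*(5*x))^2) = -1600] LHS negated; negate both sides, so neg: (2*(5*x))^2 = 1600.
Step 4. [(2*(5*x))^2 = 1600] √ both sides: 1600 ≥ 0 gives two branches, so sqrt: 2*(5*x) = 40 or -40.
Step 5. [2*(5*x) = 40 or -40] 2 out front; divide by 2. So div: 5*x = 20 or -20.
Step 6. [5*x = 20 or -20] 5 out front; divide by 5, so div: x = 4 or -4.

Answer: x ∈ {-4, 4}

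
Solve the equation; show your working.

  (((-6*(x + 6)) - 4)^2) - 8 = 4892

Step 1. [(((-6*(x + 6)) - 4)^2) - 8 = 4892] 8 comes off first (add 8) ⇒ sub: ((-6*(x + 6)) - 4)^2 = 4900.
Step 2. [((-6*(x + 6)) - 4)^2 = 4900] LHS squared, RHS 4900 ≥ 0: apply √ (±), so sqrt: (-6*(x + 6)) - 4 = 70 or -70.
Step 3. [(-6*(x + 6)) - 4 = 70 or -70] peel the -4: add 4 from each side, so sub: -6*(x + 6) = 74 or -66.
Step 4. [-6*(x + 6) = 74 or -66] divide by the outer -6 ⇒ div: x + 6 = -37/3 or 11.
Step 5. [x + 6 = -37/3 or 11] subtract 6: x sits inside (… + 6). So sub: x = -55/3 or 5.

Answer: x ∈ {-55/3, 5}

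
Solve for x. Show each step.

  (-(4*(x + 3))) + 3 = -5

Step 1. [(-(4*(x + 3))) + 3 = -5] peel the +3: subtract 3 from each side. So sub: -(4*(x + 3)) = -8.
Step 2. [-(4*(x + 3)) = -8] leading − — multiply by −1 ⇒ neg: 4*(x + 3) = 8.
Step 3. [4*(x + 3) = 8] 4·(inner) — divide through by 4 ⇒ div: x + 3 = 2.
Step 4. [x + 3 = 2] 3 comes off first (subtract 3) ⇒ sub: x = -1.

Answer: x ∈ {-1}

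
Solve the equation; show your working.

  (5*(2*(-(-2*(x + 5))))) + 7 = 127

Step 1. [(5*(2*(-(-2*(x + 5))))) + 7 = 127] 7 comes off first (subtract 7). So sub: 5*(2*(-(-2*(x + 5)))) = 120.
Step 2. [5*(2*(-(-2*(x + 5)))) = 120] leading coefficient 5: divide by 5, so div: 2*(-(-2*(x + 5))) = 24.
Step 3. [2*(-(-2*(x + 5))) = 24] 2·(inner) — divide through by 2. So div: -(-2*(x + 5)) = 12.
Step 4. [-(-2*(x + 5)) = 12] flip signs both sides. So neg: -2*(x + 5) = -12.
Step 5. [-2*(x + 5) = -12] LHS = -2·(…); ÷-2 both sides, so div: x + 5 = 6.
Step 6. [x + 5 = 6] the outer +5 inverts by subtracting 5, so sub: x = 1.

Answer: x ∈ {1}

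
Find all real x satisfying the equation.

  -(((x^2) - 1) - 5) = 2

Step 1. [-(((x^2) - 1) - 5) = 2] flip signs both sides, so neg: ((x^2) - 1) - 5 = -2.
Step 2. [((x^2) - 1) - 5 = -2] -5 is outermost — add 5 both sides ⇒ sub: (x^2) - 1 = 3.
Step 3. [(x^2) - 1 = 3] 1 comes off first (add 1), so sub: x^2 = 4.
Step 4. [x^2 = 4] √ both sides: 4 ≥ 0 gives two branches, so sqrt: x = 2 or -2.

Answer: x ∈ {-2, 2}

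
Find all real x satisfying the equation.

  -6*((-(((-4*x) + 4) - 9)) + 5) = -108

Step 1. [-6*((-(((-4*x) + 4) - 9)) + 5) = -108] LHS = -6·(…); ÷-6 both sides. So div: (-(((-4*x) + 4) - 9)) + 5 = 18.
Step 2. [(-(((-4*x) + 4) - 9)) + 5 = 18] peel the +5: subtract 5 from each side, so sub: -(((-4*x) + 4) - 9) = 13.
Step 3. [-(((-4*x) + 4) - 9) = 13] LHS negated; negate both sides ⇒ neg: ((-4*x) + 4) - 9 = -13.
Step 4. [((-4*x) + 4) - 9 = -13] -9 is outermost — add 9 both sides ⇒ sub: (-4*x) + 4 = -4.
Step 5. [(-4*x) + 4 = -4] common factor -4 (LHS and -4) — divide through. So factor: x - 1 = 1.
Step 6. [x - 1 = 1] 1 comes off first (add 1), so sub: x = 2.

Answer: x ∈ {2}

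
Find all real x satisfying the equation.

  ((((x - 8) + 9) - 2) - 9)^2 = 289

Step 1. [((((x - 8) + 9) - 2) - 9)^2 = 289] √ both sides: 289 ≥ 0 gives two branches. So sqrt: (((x - 8) + 9) - 2) - 9 = 17 or -17.
Step 2. [(((x - 8) + 9) - 2) - 9 = 17 or -17] peel the -9: add 9 from each side ⇒ sub: ((x - 8) + 9) - 2 = 26 or -8.
Step 3. [((x - 8) + 9) - 2 = 26 or -8] add 2: x sits inside (… - 2). So sub: (x - 8) + 9 = 28 or -6.
Step 4. [(x - 8) + 9 = 28 or -6] the outer +9 inverts by subtracting 9 ⇒ sub: x - 8 = 19 or -15.
Step 5. [x - 8 = 19 or -15] add 8: x sits inside (… - 8), so sub: x = 27 or -7.

Answer: x ∈ {-7, 27}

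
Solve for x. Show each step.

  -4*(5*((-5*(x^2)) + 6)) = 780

Step 1. [-4*(5*((-5*(x^2)) + 6)) = 780] LHS = -4·(…); ÷-4 both sides. So div: 5*((-5*(x^2)) + 6) = -195.
Step 2. [5*((-5*(x^2)) + 6) = -195] divide by the outer 5 ⇒ div: (-5*(x^2)) + 6 = -39.
Step 3. [(-5*(x^2)) + 6 = -39] peel the +6: subtract 6 from each side ⇒ sub: -5*(x^2) = -45.
Step 4. [-5*(x^2) = -45] leading coefficient -5: divide by -5. So div: x^2 = 9.
Step 5. [x^2 = 9] LHS squared, RHS 9 ≥ 0: apply √ (±), so sqrt: x = 3 or -3.

Answer: x ∈ {-3, 3}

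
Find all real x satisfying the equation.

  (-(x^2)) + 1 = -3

Step 1. [(-(x^2)) + 1 = -3] 1 comes off first (subtract 1). So sub: -(x^2) = -4.
Step 2. [-(x^2) = -4] LHS negated; negate both sides, so neg: x^2 = 4.
Step 3. [x^2 = 4] √ both sides: 4 ≥ 0 gives two branches. So sqrt: x = 2 or -2.

Answer: x ∈ {-2, 2}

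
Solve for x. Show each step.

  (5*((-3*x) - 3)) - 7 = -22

Step 1. [(5*((-3*x) - 3)) - 7 = -22] add 7: x sits inside (… - 7), so sub: 5*((-3*x) - 3) = -15.
Step 2. [5*((-3*x) - 3) = -15] 5 out front; divide by 5 ⇒ div: (-3*x) - 3 = -3.
Step 3. [(-3*x) - 3 = -3] -3 divides every term; factor it out ⇒ factor: x + 1 = 1.
Step 4. [x + 1 = 1] 1 comes off first (subtract 1), so sub: x = 0.

Answer: x ∈ {0}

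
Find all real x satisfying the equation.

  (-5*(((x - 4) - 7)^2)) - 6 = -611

Step 1. [(-5*(((x - 4) - 7)^2)) - 6 = -611] -6 is outermost — add 6 both sides, so sub: -5*(((x - 4) - 7)^2) = -605.
Step 2. [-5*(((x - 4) - 7)^2) = -605] divide by the outer -5, so div: ((x - 4) - 7)^2 = 121.
Step 3. [((x - 4) - 7)^2 = 121] 121 ≥ 0, LHS is (·)² — take ±√. So sqrt: (x - 4) - 7 = 11 or -11.
Step 4. [(x - 4) - 7 = 11 or -11] -7 is outermost — add 7 both sides, so sub: x - 4 = 18 or -4.
Step 5. [x - 4 = 18 or -4] peel the -4: add 4 from each side. So sub: x = 22 or 0.

Answer: x ∈ {0, 22}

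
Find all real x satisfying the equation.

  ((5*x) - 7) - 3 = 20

Step 1. [((5*x) - 7) - 3 = 20] add 3: x sits inside (… - 3). So sub: (5*x) - 7 = 23.
Step 2. [(5*x) - 7 = 23] peel the -7: add 7 from each side, so sub: 5*x = 30.
Step 3. [5*x = 30] 5 out front; divide by 5 ⇒ div: x = 6.

Answer: x ∈ {6}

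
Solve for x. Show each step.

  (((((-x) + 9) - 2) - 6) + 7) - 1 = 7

Step 1. [(((((-x) + 9) - 2) - 6) + 7) - 1 = 7] peel the -1: add 1 from each side, so sub: ((((-x) + 9) - 2) - 6) + 7 = 8.
Step 2. [((((-x) + 9) - 2) - 6) + 7 = 8] the outer +7 inverts by subtracting 7, so sub: (((-x) + 9) - 2) - 6 = 1.
Step 3. [(((-x) + 9) - 2) - 6 = 1] add 6: x sits inside (… - 6) ⇒ sub: ((-x) + 9) - 2 = 7.
Step 4. [((-x) + 9) - 2 = 7] add 2: x sits inside (… - 2) ⇒ sub: (-x) + 9 = 9.
Step 5. [(-x) + 9 = 9] the outer +9 inverts by subtracting 9. So sub: -x = 0.
Step 6. [-x = 0] leading − — multiply by −1. So neg: x = 0.

Answer: x ∈ {0}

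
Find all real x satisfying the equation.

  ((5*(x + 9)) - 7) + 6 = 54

Step 1. [((5*(x + 9)) - 7) + 6 = 54] +6 is outermost — subtract 6 both sides. So sub: (5*(x + 9)) - 7 = 48.
Step 2. [(5*(x + 9)) - 7 = 48] add 7: x sits inside (… - 7). So sub: 5*(x + 9) = 55.
Step 3. [5*(x + 9) = 55] leading coefficient 5: divide by 5 ⇒ div: x + 9 = 11.
Step 4. [x + 9 = 11] peel the +9: subtract 9 from each side, so sub: x = 2.

Answer: x ∈ {2}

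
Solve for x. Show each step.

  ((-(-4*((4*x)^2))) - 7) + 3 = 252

Step 1. [((-(-4*((4*x)^2))) - 7) + 3 = 252] the outer +3 inverts by subtracting 3. So sub: (-(-4*((4*x)^2))) - 7 = 249.
Step 2. [(-(-4*((4*x)^2))) - 7 = 249] 7 comes off first (add 7). So sub: -(-4*((4*x)^2)) = 256.
Step 3. [-(-4*((4*x)^2)) = 256] flip signs both sides. So neg: -4*((4*x)^2) = -256.
Step 4. [-4*((4*x)^2) = -256] leading coefficient -4: divide by -4 ⇒ div: (4*x)^2 = 64.
Step 5. [(4*x)^2 = 64] 64 ≥ 0, LHS is (·)² — take ±√, so sqrt: 4*x = 8 or -8.
Step 6. [4*x = 8 or -8] LHS = 4·(…); ÷4 both sides, so div: x = 2 or -2.

Answer: x ∈ {-2, 2}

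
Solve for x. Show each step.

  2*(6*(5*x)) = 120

Step 1. [2*(6*(5*x)) = 120] 2·(inner) — divide through by 2. So div: 6*(5*x) = 60.
Step 2. [6*(5*x) = 60] 6 out front; divide by 6. So div: 5*x = 10.
Step 3. [5*x = 10] 5·(inner) — divide through by 5. So div: x = 2.

Answer: x ∈ {2}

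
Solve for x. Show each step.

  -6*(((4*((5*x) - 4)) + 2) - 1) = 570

Step 1. [-6*(((4*((5*x) - 4)) + 2) - 1) = 570] -6 out front; divide by -6, so div: ((4*((5*x) - 4)) + 2) - 1 = -95.
Step 2. [((4*((5*x) - 4)) + 2) - 1 = -95] peel the -1: add 1 from each side, so sub: (4*((5*x) - 4)) + 2 = -94.
Step 3. [(4*((5*x) - 4)) + 2 = -94] +2 is outermost — subtract 2 both sides. So sub: 4*((5*x) - 4) = -96.
Step 4. [4*((5*x) - 4) = -96] divide by the outer 4. So div: (5*x) - 4 = -24.
Step 5. [(5*x) - 4 = -24] -4 is outermost — add 4 both sides, so sub: 5*x = -20.
Step 6. [5*x = -20] divide by the outer 5 ⇒ div: x = -4.

Answer: x ∈ {-4}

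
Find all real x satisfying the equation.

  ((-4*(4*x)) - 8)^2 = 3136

Step 1. [((-4*(4*x)) - 8)^2 = 3136] 3136 ≥ 0, LHS is (·)² — take ±√, so sqrt: (-4*(4*x)) - 8 = 56 or -56.
Step 2. [(-4*(4*x)) - 8 = 56 or -56] the outer -8 inverts by adding 8, so sub: -4*(4*x) = 64 or -48.
Step 3. [-4*(4*x) = 64 or -48] -4 out front; divide by -4 ⇒ div: 4*x = -16 or 12.
Step 4. [4*x = -16 or 12] 4 out front; divide by 4, so div: x = -4 or 3.

Answer: x ∈ {-4, 3}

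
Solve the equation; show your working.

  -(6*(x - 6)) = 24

Step 1. [-(6*(x - 6)) = 24] leading − — multiply by −1. So neg: 6*(x - 6) = -24.
Step 2. [6*(x - 6) = -24] divide by the outer 6. So div: x - 6 = -4.
Step 3. [x - 6 = -4] add 6: x sits inside (… - 6), so sub: x = 2.

Answer: x ∈ {2}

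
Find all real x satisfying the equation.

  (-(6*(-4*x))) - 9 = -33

Step 1. [(-(6*(-4*x))) - 9 = -33] -9 is outermost — add 9 both sides ⇒ sub: -(6*(-4*x)) = -24.
Step 2. [-(6*(-4*x)) = -24] leading − — multiply by −1. So neg: 6*(-4*x) = 24.
Step 3. [6*(-4*x) = 24] divide by the outer 6 ⇒ div: -4*x = 4.
Step 4. [-4*x = 4] divide by the outer -4, so div: x = -1.

Answer: x ∈ {-1}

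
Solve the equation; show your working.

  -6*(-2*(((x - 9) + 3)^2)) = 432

Step 1. [-6*(-2*(((x - 9) + 3)^2)) = 432] divide by the outer -6. So div: -2*(((x - 9) + 3)^2) = -72.
Step 2. [-2*(((x - 9) + 3)^2) = -72] LHS = -2·(…); ÷-2 both sides ⇒ div: ((x - 9) + 3)^2 = 36.
Step 3. [((x - 9) + 3)^2 = 36] LHS squared, RHS 36 ≥ 0: apply √ (±). So sqrt: (x - 9) + 3 = 6 or -6.
Step 4. [(x - 9) + 3 = 6 or -6] the outer +3 inverts by subtracting 3, so sub: x - 9 = 3 or -9.
Step 5. [x - 9 = 3 or -9] the outer -9 inverts by adding 9. So sub: x = 12 or 0.

Answer: x ∈ {0, 12}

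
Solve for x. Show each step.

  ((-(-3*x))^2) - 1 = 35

Step 1. [((-(-3*x))^2) - 1 = 35] 1 comes off first (add 1), so sub: (-(-3*x))^2 = 36.
Step 2. [(-(-3*x))^2 = 36] 36 ≥ 0, LHS is (·)² — take ±√ ⇒ sqrt: -(-3*x) = 6 or -6.
Step 3. [-(-3*x) = 6 or -6] leading − — multiply by −1, so neg: -3*x = -6 or 6.
Step 4. [-3*x = -6 or 6] LHS = -3·(…); ÷-3 both sides. So div: x = 2 or -2.

Answer: x ∈ {-2, 2}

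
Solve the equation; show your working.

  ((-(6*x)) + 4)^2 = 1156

Step 1. [((-(6*x)) + 4)^2 = 1156] LHS squared, RHS 1156 ≥ 0: apply √ (±). So sqrt: (-(6*x)) + 4 = 34 or -34.
Step 2. [(-(6*x)) + 4 = 34 or -34] peel the +4: subtract 4 from each side ⇒ sub: -(6*x) = 30 or -38.
Step 3. [-(6*x) = 30 or -38] flip signs both sides, so neg: 6*x = -30 or 38.
Step 4. [6*x = -30 or 38] LHS = 6·(…); ÷6 both sides. So div: x = -5 or 19/3.

Answer: x ∈ {-5, 19/3}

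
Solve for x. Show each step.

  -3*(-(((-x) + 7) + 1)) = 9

Step 1. [-3*(-(((-x) + 7) + 1)) = 9] -3 out front; divide by -3, so div: -(((-x) + 7) + 1) = -3.
Step 2. [-(((-x) + 7) + 1) = -3] flip signs both sides ⇒ neg: ((-x) + 7) + 1 = 3.
Step 3. [((-x) + 7) + 1 = 3] peel the +1: subtract 1 from each side. So sub: (-x) + 7 = 2.
Step 4. [(-x) + 7 = 2] peel the +7: subtract 7 from each side. So sub: -x = -5.
Step 5. [-x = -5] LHS negated; negate both sides, so neg: x = 5.

Answer: x ∈ {5}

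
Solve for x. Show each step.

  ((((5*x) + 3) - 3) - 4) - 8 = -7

Step 1. [((((5*x) + 3) - 3) - 4) - 8 = -7] peel the -8: add 8 from each side. So sub: (((5*x) + 3) - 3) - 4 = 1.
Step 2. [(((5*x) + 3) - 3) - 4 = 1] add 4: x sits inside (… - 4) ⇒ sub: ((5*x) + 3) - 3 = 5.
Step 3. [((5*x) + 3) - 3 = 5] the outer -3 inverts by adding 3 ⇒ sub: (5*x) + 3 = 8.
Step 4. [(5*x) + 3 = 8] subtract 3: x sits inside (… + 3). So sub: 5*x = 5.
Step 5. [5*x = 5] divide by the outer 5 ⇒ div: x = 1.

Answer: x ∈ {1}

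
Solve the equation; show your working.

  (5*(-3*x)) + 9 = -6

Step 1. [(5*(-3*x)) + 9 = -6] subtract 9: x sits inside (… + 9) ⇒ sub: 5*(-3*x) = -15.
Step 2. [5*(-3*x) = -15] 5·(inner) — divide through by 5 ⇒ div: -3*x = -3.
Step 3. [-3*x = -3] LHS = -3·(…); ÷-3 both sides. So div: x = 1.

Answer: x ∈ {1}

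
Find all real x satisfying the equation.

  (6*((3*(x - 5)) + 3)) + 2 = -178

Step 1. [(6*((3*(x - 5)) + 3)) + 2 = -178] peel the +2: subtract 2 from each side, so sub: 6*((3*(x - 5)) + 3) = -180.
Step 2. [6*((3*(x - 5)) + 3) = -180] leading coefficient 6: divide by 6, so div: (3*(x - 5)) + 3 = -30.
Step 3. [(3*(x - 5)) + 3 = -30] 3 comes off first (subtract 3) ⇒ sub: 3*(x - 5) = -33.
Step 4. [3*(x - 5) = -33] 3 out front; divide by 3, so div: x - 5 = -11.
Step 5. [x - 5 = -11] add 5: x sits inside (… - 5), so sub: x = -6.

Answer: x ∈ {-6}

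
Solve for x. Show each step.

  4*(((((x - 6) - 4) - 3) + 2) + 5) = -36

Step 1. [4*(((((x - 6) - 4) - 3) + 2) + 5) = -36] 4·(inner) — divide through by 4, so div: ((((x - 6) - 4) - 3) + 2) + 5 = -9.
Step 2. [((((x - 6) - 4) - 3) + 2) + 5 = -9] +5 is outermost — subtract 5 both sides, so sub: (((x - 6) - 4) - 3) + 2 = -14.
Step 3. [(((x - 6) - 4) - 3) + 2 = -14] the outer +2 inverts by subtracting 2, so sub: ((x - 6) - 4) - 3 = -16.
Step 4. [((x - 6) - 4) - 3 = -16] peel the -3: add 3 from each side. So sub: (x - 6) - 4 = -13.
Step 5. [(x - 6) - 4 = -13] -4 is outermost — add 4 both sides ⇒ sub: x - 6 = -9.
Step 6. [x - 6 = -9] the outer -6 inverts by adding 6. So sub: x = -3.

Answer: x ∈ {-3}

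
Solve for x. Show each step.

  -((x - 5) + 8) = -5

Step 1. [-((x - 5) + 8) = -5] flip signs both sides ⇒ neg: (x - 5) + 8 = 5.
Step 2. [(x - 5) + 8 = 5] the outer +8 inverts by subtracting 8 ⇒ sub: x - 5 = -3.
Step 3. [x - 5 = -3] 5 comes off first (add 5). So sub: x = 2.

Answer: x ∈ {2}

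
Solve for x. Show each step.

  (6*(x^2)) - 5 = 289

Step 1. [(6*(x^2)) - 5 = 289] the outer -5 inverts by adding 5 ⇒ sub: 6*(x^2) = 294.
Step 2. [6*(x^2) = 294] LHS = 6·(…); ÷6 both sides ⇒ div: x^2 = 49.
Step 3. [x^2 = 49] LHS squared, RHS 49 ≥ 0: apply √ (±), so sqrt: x = 7 or -7.

Answer: x ∈ {-7, 7}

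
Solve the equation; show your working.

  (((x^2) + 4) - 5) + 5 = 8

Step 1. [(((x^2) + 4) - 5) + 5 = 8] peel the +5: subtract 5 from each side ⇒ sub: ((x^2) + 4) - 5 = 3.
Step 2. [((x^2) + 4) - 5 = 3] the outer -5 inverts by adding 5, so sub: (x^2) + 4 = 8.
Step 3. [(x^2) + 4 = 8] peel the +4: subtract 4 from each side. So sub: x^2 = 4.
Step 4. [x^2 = 4] √ both sides: 4 ≥ 0 gives two branches. So sqrt: x = 2 or -2.

Answer: x ∈ {-2, 2}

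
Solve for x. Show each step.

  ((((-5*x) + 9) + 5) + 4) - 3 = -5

Step 1. [((((-5*x) + 9) + 5) + 4) - 3 = -5] -3 is outermost — add 3 both sides, so sub: (((-5*x) + 9) + 5) + 4 = -2.
Step 2. [(((-5*x) + 9) + 5) + 4 = -2] the outer +4 inverts by subtracting 4. So sub: ((-5*x) + 9) + 5 = -6.
Step 3. [((-5*x) + 9) + 5 = -6] peel the +5: subtract 5 from each side, so sub: (-5*x) + 9 = -11.
Step 4. [(-5*x) + 9 = -11] peel the +9: subtract 9 from each side, so sub: -5*x = -20.
Step 5. [-5*x = -20] LHS = -5·(…); ÷-5 both sides. So div: x = 4.

Answer: x ∈ {4}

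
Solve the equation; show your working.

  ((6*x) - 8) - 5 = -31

Step 1. [((6*x) - 8) - 5 = -31] peel the -5: add 5 from each side ⇒ sub: (6*x) - 8 = -26.
Step 2. [(6*x) - 8 = -26] -8 is outermost — add 8 both sides. So sub: 6*x = -18.
Step 3. [6*x = -18] LHS = 6·(…); ÷6 both sides. So div: x = -3.

Answer: x ∈ {-3}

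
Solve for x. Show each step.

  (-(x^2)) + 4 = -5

Step 1. [(-(x^2)) + 4 = -5] peel the +4: subtract 4 from each side, so sub: -(x^2) = -9.
Step 2. [-(x^2) = -9] flip signs both sides ⇒ neg: x^2 = 9.
Step 3. [x^2 = 9] LHS squared, RHS 9 ≥ 0: apply √ (±) ⇒ sqrt: x = 3 or -3.

Answer: x ∈ {-3, 3}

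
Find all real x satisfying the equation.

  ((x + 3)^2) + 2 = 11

Step 1. [((x + 3)^2) + 2 = 11] the outer +2 inverts by subtracting 2, so sub: (x + 3)^2 = 9.
Step 2. [(x + 3)^2 = 9] √ both sides: 9 ≥ 0 gives two branches, so sqrt: x + 3 = 3 or -3.
Step 3. [x + 3 = 3 or -3] subtract 3: x sits inside (… + 3) ⇒ sub: x = 0 or -6.

Answer: x ∈ {-6, 0}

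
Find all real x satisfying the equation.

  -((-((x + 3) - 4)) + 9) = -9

Step 1. [-((-((x + 3) - 4)) + 9) = -9] flip signs both sides. So neg: (-((x + 3) - 4)) + 9 = 9.
Step 2. [(-((x + 3) - 4)) + 9 = 9] subtract 9: x sits inside (… + 9), so sub: -((x + 3) - 4) = 0.
Step 3. [-((x + 3) - 4) = 0] LHS negated; negate both sides ⇒ neg: (x + 3) - 4 = 0.
Step 4. [(x + 3) - 4 = 0] the outer -4 inverts by adding 4 ⇒ sub: x + 3 = 4.
Step 5. [x + 3 = 4] 3 comes off first (subtract 3). So sub: x = 1.

Answer: x ∈ {1}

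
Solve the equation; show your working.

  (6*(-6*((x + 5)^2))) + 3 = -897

Step 1. [(6*(-6*((x + 5)^2))) + 3 = -897] peel the +3: subtract 3 from each side ⇒ sub: 6*(-6*((x + 5)^2)) = -900.
Step 2. [6*(-6*((x + 5)^2)) = -900] LHS = 6·(…); ÷6 both sides. So div: -6*((x + 5)^2) = -150.
Step 3. [-6*((x + 5)^2) = -150] divide by the outer -6. So div: (x + 5)^2 = 25.
Step 4. [(x + 5)^2 = 25] √ both sides: 25 ≥ 0 gives two branches. So sqrt: x + 5 = 5 or -5.
Step 5. [x + 5 = 5 or -5] peel the +5: subtract 5 from each side ⇒ sub: x = 0 or -10.

Answer: x ∈ {-10, 0}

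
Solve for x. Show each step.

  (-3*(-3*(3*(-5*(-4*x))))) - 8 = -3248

Step 1. [(-3*(-3*(3*(-5*(-4*x))))) - 8 = -3248] peel the -8: add 8 from each side, so sub: -3*(-3*(3*(-5*(-4*x)))) = -3240.
Step 2. [-3*(-3*(3*(-5*(-4*x)))) = -3240] leading coefficient -3: divide by -3. So div: -3*(3*(-5*(-4*x))) = 1080.
Step 3. [-3*(3*(-5*(-4*x))) = 1080] -3 out front; divide by -3 ⇒ div: 3*(-5*(-4*x)) = -360.
Step 4. [3*(-5*(-4*x)) = -360] 3 out front; divide by 3. So div: -5*(-4*x) = -120.
Step 5. [-5*(-4*x) = -120] divide by the outer -5. So div: -4*x = 24.
Step 6. [-4*x = 24] -4 out front; divide by -4, so div: x = -6.

Answer: x ∈ {-6}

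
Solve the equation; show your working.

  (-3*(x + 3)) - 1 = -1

Step 1. [(-3*(x + 3)) - 1 = -1] the outer -1 inverts by adding 1. So sub: -3*(x + 3) = 0.
Step 2. [-3*(x + 3) = 0] divide by the outer -3. So div: x + 3 = 0.
Step 3. [x + 3 = 0] subtract 3: x sits inside (… + 3), so sub: x = -3.

Answer: x ∈ {-3}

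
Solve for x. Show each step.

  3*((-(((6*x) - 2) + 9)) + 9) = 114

Step 1. [3*((-(((6*x) - 2) + 9)) + 9) = 114] LHS = 3·(…); ÷3 both sides. So div: (-(((6*x) - 2) + 9)) + 9 = 38.
Step 2. [(-(((6*x) - 2) + 9)) + 9 = 38] 9 comes off first (subtract 9) ⇒ sub: -(((6*x) - 2) + 9) = 29.
Step 3. [-(((6*x) - 2) + 9) = 29] LHS negated; negate both sides. So neg: ((6*x) - 2) + 9 = -29.
Step 4. [((6*x) - 2) + 9 = -29] +9 is outermost — subtract 9 both sides ⇒ sub: (6*x) - 2 = -38.
Step 5. [(6*x) - 2 = -38] the outer -2 inverts by adding 2. So sub: 6*x = -36.
Step 6. [6*x = -36] leading coefficient 6: divide by 6 ⇒ div: x = -6.

Answer: x ∈ {-6}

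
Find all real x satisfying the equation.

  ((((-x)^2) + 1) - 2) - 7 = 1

Step 1. [((((-x)^2) + 1) - 2) - 7 = 1] peel the -7: add 7 from each side, so sub: (((-x)^2) + 1) - 2 = 8.
Step 2. [(((-x)^2) + 1) - 2 = 8] add 2: x sits inside (… - 2). So sub: ((-x)^2) + 1 = 10.
Step 3. [((-x)^2) + 1 = 10] the outer +1 inverts by subtracting 1. So sub: (-x)^2 = 9.
Step 4. [(-x)^2 = 9] LHS squared, RHS 9 ≥ 0: apply √ (±), so sqrt: -x = 3 or -3.
Step 5. [-x = 3 or -3] flip signs both sides, so neg: x = -3 or 3.

Answer: x ∈ {-3, 3}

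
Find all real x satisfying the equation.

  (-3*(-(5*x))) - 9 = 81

Step 1. [(-3*(-(5*x))) - 9 = 81] -3 divides every term; factor it out, so factor: (-(5*x)) + 3 = -27.
Step 2. [(-(5*x)) + 3 = -27] subtract 3: x sits inside (… + 3). So sub: -(5*x) = -30.
Step 3. [-(5*x) = -30] flip signs both sides ⇒ neg: 5*x = 30.
Step 4. [5*x = 30] 5 out front; divide by 5, so div: x = 6.

Answer: x ∈ {6}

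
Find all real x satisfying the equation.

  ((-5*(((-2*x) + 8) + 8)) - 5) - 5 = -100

Step 1. [((-5*(((-2*x) + 8) + 8)) - 5) - 5 = -100] the outer -5 inverts by adding 5, so sub: (-5*(((-2*x) + 8) + 8)) - 5 = -95.
Step 2. [(-5*(((-2*x) + 8) + 8)) - 5 = -95] common factor -5 (LHS and -95) — divide through, so factor: (((-2*x) + 8) + 8) + 1 = 19.
Step 3. [(((-2*x) + 8) + 8) + 1 = 19] 1 comes off first (subtract 1). So sub: ((-2*x) + 8) + 8 = 18.
Step 4. [((-2*x) + 8) + 8 = 18] +8 is outermost — subtract 8 both sides, so sub: (-2*x) + 8 = 10.
Step 5. [(-2*x) + 8 = 10] -2 | LHS and -2 | 10: pull -2 out, so factor: x - 4 = -5.
Step 6. [x - 4 = -5] the outer -4 inverts by adding 4, so sub: x = -1.

Answer: x ∈ {-1}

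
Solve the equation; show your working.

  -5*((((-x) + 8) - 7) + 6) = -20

Step 1. [-5*((((-x) + 8) - 7) + 6) = -20] -5·(inner) — divide through by -5, so div: (((-x) + 8) - 7) + 6 = 4.
Step 2. [(((-x) + 8) - 7) + 6 = 4] the outer +6 inverts by subtracting 6 ⇒ sub: ((-x) + 8) - 7 = -2.
Step 3. [((-x) + 8) - 7 = -2] 7 comes off first (add 7). So sub: (-x) + 8 = 5.
Step 4. [(-x) + 8 = 5] peel the +8: subtract 8 from each side, so sub: -x = -3.
Step 5. [-x = -3] leading − — multiply by −1 ⇒ neg: x = 3.

Answer: x ∈ {3}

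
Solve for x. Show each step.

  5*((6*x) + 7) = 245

Step 1. [5*((6*x) + 7) = 245] LHS = 5·(…); ÷5 both sides ⇒ div: (6*x) + 7 = 49.
Step 2. [(6*x) + 7 = 49] subtract 7: x sits inside (… + 7) ⇒ sub: 6*x = 42.
Step 3. [6*x = 42] 6·(inner) — divide through by 6, so div: x = 7.

Answer: x ∈ {7}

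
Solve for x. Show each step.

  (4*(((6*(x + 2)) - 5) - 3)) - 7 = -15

Step 1. [(4*(((6*(x + 2)) - 5) - 3)) - 7 = -15] 7 comes off first (add 7) ⇒ sub: 4*(((6*(x + 2)) - 5) - 3) = -8.
Step 2. [4*(((6*(x + 2)) - 5) - 3) = -8] leading coefficient 4: divide by 4. So div: ((6*(x + 2)) - 5) - 3 = -2.
Step 3. [((6*(x + 2)) - 5) - 3 = -2] -3 is outermost — add 3 both sides, so sub: (6*(x + 2)) - 5 = 1.
Step 4. [(6*(x + 2)) - 5 = 1] 5 comes off first (add 5), so sub: 6*(x + 2) = 6.
Step 5. [6*(x + 2) = 6] leading coefficient 6: divide by 6 ⇒ div: x + 2 = 1.
Step 6. [x + 2 = 1] +2 is outermost — subtract 2 both sides. So sub: x = -1.

Answer: x ∈ {-1}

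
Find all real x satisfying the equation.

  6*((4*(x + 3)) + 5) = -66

Step 1. [6*((4*(x + 3)) + 5) = -66] divide by the outer 6, so div: (4*(x + 3)) + 5 = -11.
Step 2. [(4*(x + 3)) + 5 = -11] subtract 5: x sits inside (… + 5). So sub: 4*(x + 3) = -16.
Step 3. [4*(x + 3) = -16] divide by the outer 4. So div: x + 3 = -4.
Step 4. [x + 3 = -4] subtract 3: x sits inside (… + 3). So sub: x = -7.

Answer: x ∈ {-7}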